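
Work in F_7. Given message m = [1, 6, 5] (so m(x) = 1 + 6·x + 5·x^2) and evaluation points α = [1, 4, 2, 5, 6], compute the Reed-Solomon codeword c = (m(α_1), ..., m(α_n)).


c = [5, 0, 5, 2, 0]

Message polynomial: m(x) = 1 + 6·x + 5·x^2 (mod 7).
For each evaluation point α_i, compute m(α_i) mod 7:
  α_1 = 1: Horner steps 5 → 4 → 5, so m(1) = 5.
  α_2 = 4: Horner steps 5 → 5 → 0, so m(4) = 0.
  α_3 = 2: Horner steps 5 → 2 → 5, so m(2) = 5.
  α_4 = 5: Horner steps 5 → 3 → 2, so m(5) = 2.
  α_5 = 6: Horner steps 5 → 1 → 0, so m(6) = 0.
Codeword c = [5, 0, 5, 2, 0] ∈ F_7^5.


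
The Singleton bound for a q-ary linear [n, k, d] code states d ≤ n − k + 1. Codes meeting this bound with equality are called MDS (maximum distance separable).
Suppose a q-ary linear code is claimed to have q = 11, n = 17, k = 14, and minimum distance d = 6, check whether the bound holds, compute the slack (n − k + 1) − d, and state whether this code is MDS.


Singleton RHS = n − k + 1 = 4, slack = -2, bound violated (no such code; not MDS).

Singleton bound: d ≤ n − k + 1.
Here n = 17, k = 14, so n − k + 1 = 4.
Given d = 6, check d ≤ 4: NO.
Slack = (n − k + 1) − d = -2.
The slack is negative: d = 6 exceeds n − k + 1 = 4 by 2, so the Singleton bound is violated and no linear [17, 14, 6]_11 code can exist. In particular it is not MDS (MDS requires d = n − k + 1 exactly).
Description: the claimed parameters are [17, 14, 6]_11; such a code would be impossible (violates the Singleton bound).


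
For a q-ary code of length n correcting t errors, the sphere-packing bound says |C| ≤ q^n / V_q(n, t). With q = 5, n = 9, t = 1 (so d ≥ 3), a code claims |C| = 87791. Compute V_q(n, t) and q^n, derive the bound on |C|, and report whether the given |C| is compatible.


V_q(n, t) = 37, q^n = 1953125, Hamming bound = 52787, |C| = 87791 > bound (violated).

Step 1: Compute V_q(n, t) = Σ_{j=0}^1 C(n, j) (q−1)^j.
  j = 0: C(9,0)·(4)^0 = 1·1 = 1.
  j = 1: C(9,1)·(4)^1 = 9·4 = 36.
  V_q(n, t) = 1 + 36 = 37.
Step 2: q^n = 5^9 = 1953125.
Step 3: Hamming bound ⌊q^n / V_q(n,t)⌋ = ⌊1953125/37⌋ = 52787.
Step 4: Compare |C| = 87791 to 52787: violated.
The claimed |C| lies above the Hamming bound, so no 5-ary code of length 9 with d ≥ 3 can have 87791 codewords.


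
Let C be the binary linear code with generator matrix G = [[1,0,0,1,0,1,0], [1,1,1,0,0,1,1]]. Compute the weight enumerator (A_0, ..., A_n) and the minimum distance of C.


Weight distribution: A_0 = 1, A_3 = 1, A_4 = 1, A_5 = 1. Minimum distance d = 3.

Enumerate all 2^2 = 4 messages m ∈ F_2^2.
For each, compute codeword c = mG in F_2^7, then tally its weight.
  m = 00 → c = 0000000, weight = 0.
  m = 10 → c = 1001010, weight = 3.
  m = 01 → c = 1110011, weight = 5.
  m = 11 → c = 0111001, weight = 4.
Tally weights:
  weight 0: 1 codewords.
  weight 3: 1 codewords.
  weight 4: 1 codewords.
  weight 5: 1 codewords.
Minimum distance d = smallest w > 0 with A_w > 0 = 3.
Sanity: Σ A_w = 4 = 2^2 = 4 ✓.


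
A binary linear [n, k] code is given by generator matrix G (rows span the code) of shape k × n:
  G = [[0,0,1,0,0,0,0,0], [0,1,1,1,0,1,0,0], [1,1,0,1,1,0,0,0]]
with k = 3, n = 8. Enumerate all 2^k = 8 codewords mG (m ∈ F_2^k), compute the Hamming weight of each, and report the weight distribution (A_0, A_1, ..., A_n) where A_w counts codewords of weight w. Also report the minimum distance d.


Weight distribution: A_0 = 1, A_1 = 1, A_3 = 2, A_4 = 3, A_5 = 1. Minimum distance d = 1.

Enumerate all 2^3 = 8 messages m ∈ F_2^3.
For each, compute codeword c = mG in F_2^8, then tally its weight.
  m = 000 → c = 00000000, weight = 0.
  m = 100 → c = 00100000, weight = 1.
  m = 010 → c = 01110100, weight = 4.
  m = 110 → c = 01010100, weight = 3.
  m = 001 → c = 11011000, weight = 4.
  m = 101 → c = 11111000, weight = 5.
  m = 011 → c = 10101100, weight = 4.
  m = 111 → c = 10001100, weight = 3.
Tally weights:
  weight 0: 1 codewords.
  weight 1: 1 codewords.
  weight 3: 2 codewords.
  weight 4: 3 codewords.
  weight 5: 1 codewords.
Minimum distance d = smallest w > 0 with A_w > 0 = 1.
Sanity: Σ A_w = 8 = 2^3 = 8 ✓.


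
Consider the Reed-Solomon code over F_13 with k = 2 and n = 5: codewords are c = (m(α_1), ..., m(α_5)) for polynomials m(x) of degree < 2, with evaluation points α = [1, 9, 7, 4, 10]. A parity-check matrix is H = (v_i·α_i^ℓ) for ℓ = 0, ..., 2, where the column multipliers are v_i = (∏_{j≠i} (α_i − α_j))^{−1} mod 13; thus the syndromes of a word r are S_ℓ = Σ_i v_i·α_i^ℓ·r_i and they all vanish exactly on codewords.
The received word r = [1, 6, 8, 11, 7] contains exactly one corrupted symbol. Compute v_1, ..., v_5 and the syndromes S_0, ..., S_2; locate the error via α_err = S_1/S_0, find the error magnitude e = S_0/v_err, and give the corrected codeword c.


S = (9, 12, 3), error at position 5, error magnitude e = 2, c = [1, 6, 8, 11, 5].

Step 1: column multipliers v_i = (∏_{j≠i}(α_i − α_j))^{−1} mod 13.
  i = 1 (α = 1): (1−9)(1−7)(1−4)(1−10) = (−8)·(−6)·(−3)·(−9) = 1296 ≡ 9, so v_1 = 9^{−1} = 3 (mod 13).
  i = 2 (α = 9): (9−1)(9−7)(9−4)(9−10) = 8·2·5·(−1) = −80 ≡ 11, so v_2 = 11^{−1} = 6 (mod 13).
  i = 3 (α = 7): (7−1)(7−9)(7−4)(7−10) = 6·(−2)·3·(−3) = 108 ≡ 4, so v_3 = 4^{−1} = 10 (mod 13).
  i = 4 (α = 4): (4−1)(4−9)(4−7)(4−10) = 3·(−5)·(−3)·(−6) = −270 ≡ 3, so v_4 = 3^{−1} = 9 (mod 13).
  i = 5 (α = 10): (10−1)(10−9)(10−7)(10−4) = 9·1·3·6 = 162 ≡ 6, so v_5 = 6^{−1} = 11 (mod 13).
  v = [3, 6, 10, 9, 11].
Step 2: syndromes of r = [1, 6, 8, 11, 7] (all sums mod 13).
  S_0 = Σ v_i r_i = 3·1 + 6·6 + 10·8 + 9·11 + 11·7 = 295 ≡ 9.
  S_1 = Σ v_i α_i r_i = 3·1·1 + 6·9·6 + 10·7·8 + 9·4·11 + 11·10·7 = 2053 ≡ 12.
  α_i^2 mod 13 = [1, 3, 10, 3, 9].
  S_2 = Σ v_i α_i^2 r_i = 3·1·1 + 6·3·6 + 10·10·8 + 9·3·11 + 11·9·7 = 1901 ≡ 3.
  S = (9, 12, 3) ≠ 0, so r is not a codeword (an error is present).
Step 3: locate the error. For a single error e at position i, S_ℓ = v_i·e·α_i^ℓ, so α_err = S_1/S_0.
  S_0^{−1} = 9^{−1} = 3 (mod 13), so α_err = 12·3 = 36 ≡ 10 = α_5. Error position i = 5.
  Consistency check: S_2/S_1 = 3·12 = 36 ≡ 10 = α_err ✓ (single-error assumption holds).
Step 4: error magnitude e = S_0/v_5 = S_0·∏_{j≠5}(α_5 − α_j) = 9·6 = 54 ≡ 2 (mod 13).
Step 5: correct position 5: c_5 = r_5 − e = 7 − 2 ≡ 5 (mod 13). Hence c = [1, 6, 8, 11, 5].
  Check: interpolating c through the α_i gives m(x) = 2 + 12·x (degree < 2) with m(α_i) = c_i for every i, so c is indeed a codeword.


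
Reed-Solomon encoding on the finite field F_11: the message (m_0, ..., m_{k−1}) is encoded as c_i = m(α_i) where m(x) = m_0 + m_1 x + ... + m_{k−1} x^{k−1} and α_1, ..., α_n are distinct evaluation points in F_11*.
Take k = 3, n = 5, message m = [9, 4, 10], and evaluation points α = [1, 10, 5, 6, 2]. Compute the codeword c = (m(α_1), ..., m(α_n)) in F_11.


c = [1, 4, 4, 8, 2]

Message polynomial: m(x) = 9 + 4·x + 10·x^2 (mod 11).
For each evaluation point α_i, compute m(α_i) mod 11:
  α_1 = 1: Horner steps 10 → 3 → 1, so m(1) = 1.
  α_2 = 10: Horner steps 10 → 5 → 4, so m(10) = 4.
  α_3 = 5: Horner steps 10 → 10 → 4, so m(5) = 4.
  α_4 = 6: Horner steps 10 → 9 → 8, so m(6) = 8.
  α_5 = 2: Horner steps 10 → 2 → 2, so m(2) = 2.
Codeword c = [1, 4, 4, 8, 2] ∈ F_11^5.


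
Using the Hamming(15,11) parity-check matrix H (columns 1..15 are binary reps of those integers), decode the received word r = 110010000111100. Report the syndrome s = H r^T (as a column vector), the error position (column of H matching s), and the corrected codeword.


s = (0, 1, 1, 0)^T, error position = 6, corrected codeword c = 110011000111100

Compute s = H r^T mod 2 one row at a time:
  s_1 = 0 + 0 + 1 + 1 + 1 + 1 + 0 + 0 = 4 ≡ 0 (mod 2).
  s_2 = 0 + 1 + 0 + 0 + 1 + 1 + 0 + 0 = 3 ≡ 1 (mod 2).
  s_3 = 1 + 0 + 0 + 0 + 1 + 1 + 0 + 0 = 3 ≡ 1 (mod 2).
  s_4 = 1 + 0 + 1 + 0 + 0 + 1 + 1 + 0 = 4 ≡ 0 (mod 2).
s = (0, 1, 1, 0)^T — this equals column 6 of H (binary 0110), so error is at position 6.
Correct: flip bit 6 of r = 110010000111100 to get c = 110011000111100.


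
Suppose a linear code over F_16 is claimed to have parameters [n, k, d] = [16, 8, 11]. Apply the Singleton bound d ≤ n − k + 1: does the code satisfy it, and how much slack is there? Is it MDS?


Singleton RHS = n − k + 1 = 9, slack = -2, bound violated (no such code; not MDS).

Singleton bound: d ≤ n − k + 1.
Here n = 16, k = 8, so n − k + 1 = 9.
Given d = 11, check d ≤ 9: NO.
Slack = (n − k + 1) − d = -2.
The slack is negative: d = 11 exceeds n − k + 1 = 9 by 2, so the Singleton bound is violated and no linear [16, 8, 11]_16 code can exist. In particular it is not MDS (MDS requires d = n − k + 1 exactly).
Description: the claimed parameters are [16, 8, 11]_16; such a code would be impossible (violates the Singleton bound).


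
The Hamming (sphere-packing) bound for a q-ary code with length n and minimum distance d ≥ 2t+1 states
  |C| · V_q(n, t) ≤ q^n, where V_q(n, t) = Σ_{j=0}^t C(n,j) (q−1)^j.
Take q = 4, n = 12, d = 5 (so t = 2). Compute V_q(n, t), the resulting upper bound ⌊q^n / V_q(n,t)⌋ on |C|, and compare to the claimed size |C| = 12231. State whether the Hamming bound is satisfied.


V_q(n, t) = 631, q^n = 16777216, Hamming bound = 26588, |C| = 12231 ≤ bound (satisfied).

Step 1: Compute V_q(n, t) = Σ_{j=0}^2 C(n, j) (q−1)^j.
  j = 0: C(12,0)·(3)^0 = 1·1 = 1.
  j = 1: C(12,1)·(3)^1 = 12·3 = 36.
  j = 2: C(12,2)·(3)^2 = 66·9 = 594.
  V_q(n, t) = 1 + 36 + 594 = 631.
Step 2: q^n = 4^12 = 16777216.
Step 3: Hamming bound ⌊q^n / V_q(n,t)⌋ = ⌊16777216/631⌋ = 26588.
Step 4: Compare |C| = 12231 to 26588: satisfied.
The claimed |C| lies below the Hamming bound.


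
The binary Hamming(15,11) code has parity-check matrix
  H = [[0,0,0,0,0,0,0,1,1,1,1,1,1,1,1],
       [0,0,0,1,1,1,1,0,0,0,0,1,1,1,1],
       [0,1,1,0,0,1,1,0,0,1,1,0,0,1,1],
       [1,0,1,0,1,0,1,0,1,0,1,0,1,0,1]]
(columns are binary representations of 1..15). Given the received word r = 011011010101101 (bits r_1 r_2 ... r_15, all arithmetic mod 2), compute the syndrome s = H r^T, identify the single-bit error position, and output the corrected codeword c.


s = (1, 1, 1, 0)^T, error position = 14, corrected codeword c = 011011010101111

Compute s = H r^T mod 2 one row at a time:
  s_1 = 1 + 0 + 1 + 0 + 1 + 1 + 0 + 1 = 5 ≡ 1 (mod 2).
  s_2 = 0 + 1 + 1 + 0 + 1 + 1 + 0 + 1 = 5 ≡ 1 (mod 2).
  s_3 = 1 + 1 + 1 + 0 + 1 + 0 + 0 + 1 = 5 ≡ 1 (mod 2).
  s_4 = 0 + 1 + 1 + 0 + 0 + 0 + 1 + 1 = 4 ≡ 0 (mod 2).
s = (1, 1, 1, 0)^T — this equals column 14 of H (binary 1110), so error is at position 14.
Correct: flip bit 14 of r = 011011010101101 to get c = 011011010101111.


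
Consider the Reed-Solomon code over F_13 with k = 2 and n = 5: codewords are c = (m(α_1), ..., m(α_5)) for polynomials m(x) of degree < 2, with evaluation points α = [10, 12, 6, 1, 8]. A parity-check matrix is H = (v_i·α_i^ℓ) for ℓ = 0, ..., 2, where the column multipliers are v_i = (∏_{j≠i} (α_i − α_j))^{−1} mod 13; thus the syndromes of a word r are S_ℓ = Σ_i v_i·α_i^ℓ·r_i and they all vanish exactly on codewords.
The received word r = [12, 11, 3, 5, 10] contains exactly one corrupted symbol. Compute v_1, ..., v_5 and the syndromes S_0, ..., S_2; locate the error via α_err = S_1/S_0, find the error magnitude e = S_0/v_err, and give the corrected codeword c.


S = (5, 11, 6), error at position 1, error magnitude e = 8, c = [4, 11, 3, 5, 10].

Step 1: column multipliers v_i = (∏_{j≠i}(α_i − α_j))^{−1} mod 13.
  i = 1 (α = 10): (10−12)(10−6)(10−1)(10−8) = (−2)·4·9·2 = −144 ≡ 12, so v_1 = 12^{−1} = 12 (mod 13).
  i = 2 (α = 12): (12−10)(12−6)(12−1)(12−8) = 2·6·11·4 = 528 ≡ 8, so v_2 = 8^{−1} = 5 (mod 13).
  i = 3 (α = 6): (6−10)(6−12)(6−1)(6−8) = (−4)·(−6)·5·(−2) = −240 ≡ 7, so v_3 = 7^{−1} = 2 (mod 13).
  i = 4 (α = 1): (1−10)(1−12)(1−6)(1−8) = (−9)·(−11)·(−5)·(−7) = 3465 ≡ 7, so v_4 = 7^{−1} = 2 (mod 13).
  i = 5 (α = 8): (8−10)(8−12)(8−6)(8−1) = (−2)·(−4)·2·7 = 112 ≡ 8, so v_5 = 8^{−1} = 5 (mod 13).
  v = [12, 5, 2, 2, 5].
Step 2: syndromes of r = [12, 11, 3, 5, 10] (all sums mod 13).
  S_0 = Σ v_i r_i = 12·12 + 5·11 + 2·3 + 2·5 + 5·10 = 265 ≡ 5.
  S_1 = Σ v_i α_i r_i = 12·10·12 + 5·12·11 + 2·6·3 + 2·1·5 + 5·8·10 = 2546 ≡ 11.
  α_i^2 mod 13 = [9, 1, 10, 1, 12].
  S_2 = Σ v_i α_i^2 r_i = 12·9·12 + 5·1·11 + 2·10·3 + 2·1·5 + 5·12·10 = 2021 ≡ 6.
  S = (5, 11, 6) ≠ 0, so r is not a codeword (an error is present).
Step 3: locate the error. For a single error e at position i, S_ℓ = v_i·e·α_i^ℓ, so α_err = S_1/S_0.
  S_0^{−1} = 5^{−1} = 8 (mod 13), so α_err = 11·8 = 88 ≡ 10 = α_1. Error position i = 1.
  Consistency check: S_2/S_1 = 6·6 = 36 ≡ 10 = α_err ✓ (single-error assumption holds).
Step 4: error magnitude e = S_0/v_1 = S_0·∏_{j≠1}(α_1 − α_j) = 5·12 = 60 ≡ 8 (mod 13).
Step 5: correct position 1: c_1 = r_1 − e = 12 − 8 ≡ 4 (mod 13). Hence c = [4, 11, 3, 5, 10].
  Check: interpolating c through the α_i gives m(x) = 8 + 10·x (degree < 2) with m(α_i) = c_i for every i, so c is indeed a codeword.


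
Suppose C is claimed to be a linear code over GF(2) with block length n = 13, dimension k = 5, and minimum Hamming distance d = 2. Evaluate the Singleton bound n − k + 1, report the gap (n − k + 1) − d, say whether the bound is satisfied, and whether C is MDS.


Singleton RHS = n − k + 1 = 9, slack = 7, bound satisfied, not MDS.

Singleton bound: d ≤ n − k + 1.
Here n = 13, k = 5, so n − k + 1 = 9.
Given d = 2, check d ≤ 9: YES.
Slack = (n − k + 1) − d = 7.
The code is NOT MDS (slack = 7 > 0).
Description: the claimed parameters are [13, 5, 2]_2; such a code would be non-MDS.


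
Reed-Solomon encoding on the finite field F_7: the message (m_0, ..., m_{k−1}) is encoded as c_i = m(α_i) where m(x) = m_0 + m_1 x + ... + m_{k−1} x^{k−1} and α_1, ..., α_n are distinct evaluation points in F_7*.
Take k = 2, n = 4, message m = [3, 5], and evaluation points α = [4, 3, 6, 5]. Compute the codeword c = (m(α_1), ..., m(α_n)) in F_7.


c = [2, 4, 5, 0]

Message polynomial: m(x) = 3 + 5·x (mod 7).
For each evaluation point α_i, compute m(α_i) mod 7:
  α_1 = 4: Horner steps 5 → 2, so m(4) = 2.
  α_2 = 3: Horner steps 5 → 4, so m(3) = 4.
  α_3 = 6: Horner steps 5 → 5, so m(6) = 5.
  α_4 = 5: Horner steps 5 → 0, so m(5) = 0.
Codeword c = [2, 4, 5, 0] ∈ F_7^4.


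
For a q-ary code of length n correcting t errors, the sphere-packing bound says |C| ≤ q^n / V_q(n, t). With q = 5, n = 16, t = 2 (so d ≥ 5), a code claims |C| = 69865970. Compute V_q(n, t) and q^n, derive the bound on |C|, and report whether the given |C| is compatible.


V_q(n, t) = 1985, q^n = 152587890625, Hamming bound = 76870473, |C| = 69865970 ≤ bound (satisfied).

Step 1: Compute V_q(n, t) = Σ_{j=0}^2 C(n, j) (q−1)^j.
  j = 0: C(16,0)·(4)^0 = 1·1 = 1.
  j = 1: C(16,1)·(4)^1 = 16·4 = 64.
  j = 2: C(16,2)·(4)^2 = 120·16 = 1920.
  V_q(n, t) = 1 + 64 + 1920 = 1985.
Step 2: q^n = 5^16 = 152587890625.
Step 3: Hamming bound ⌊q^n / V_q(n,t)⌋ = ⌊152587890625/1985⌋ = 76870473.
Step 4: Compare |C| = 69865970 to 76870473: satisfied.
The claimed |C| lies below the Hamming bound.


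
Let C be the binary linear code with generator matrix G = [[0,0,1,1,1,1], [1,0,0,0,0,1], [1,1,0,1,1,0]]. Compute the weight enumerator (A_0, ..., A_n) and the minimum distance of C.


Weight distribution: A_0 = 1, A_2 = 2, A_4 = 5. Minimum distance d = 2.

Enumerate all 2^3 = 8 messages m ∈ F_2^3.
For each, compute codeword c = mG in F_2^6, then tally its weight.
  m = 000 → c = 000000, weight = 0.
  m = 100 → c = 001111, weight = 4.
  m = 010 → c = 100001, weight = 2.
  m = 110 → c = 101110, weight = 4.
  m = 001 → c = 110110, weight = 4.
  m = 101 → c = 111001, weight = 4.
  m = 011 → c = 010111, weight = 4.
  m = 111 → c = 011000, weight = 2.
Tally weights:
  weight 0: 1 codewords.
  weight 2: 2 codewords.
  weight 4: 5 codewords.
Minimum distance d = smallest w > 0 with A_w > 0 = 2.
Sanity: Σ A_w = 8 = 2^3 = 8 ✓.


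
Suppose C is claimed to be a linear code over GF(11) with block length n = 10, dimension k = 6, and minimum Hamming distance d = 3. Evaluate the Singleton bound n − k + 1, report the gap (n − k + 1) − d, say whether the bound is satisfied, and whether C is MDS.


Singleton RHS = n − k + 1 = 5, slack = 2, bound satisfied, not MDS.

Singleton bound: d ≤ n − k + 1.
Here n = 10, k = 6, so n − k + 1 = 5.
Given d = 3, check d ≤ 5: YES.
Slack = (n − k + 1) − d = 2.
The code is NOT MDS (slack = 2 > 0).
Description: the claimed parameters are [10, 6, 3]_11; such a code would be non-MDS.


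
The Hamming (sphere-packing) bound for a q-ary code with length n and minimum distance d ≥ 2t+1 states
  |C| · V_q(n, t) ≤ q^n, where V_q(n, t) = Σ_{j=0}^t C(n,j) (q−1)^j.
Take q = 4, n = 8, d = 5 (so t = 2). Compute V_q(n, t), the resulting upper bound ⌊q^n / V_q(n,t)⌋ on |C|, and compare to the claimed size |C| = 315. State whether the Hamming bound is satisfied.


V_q(n, t) = 277, q^n = 65536, Hamming bound = 236, |C| = 315 > bound (violated).

Step 1: Compute V_q(n, t) = Σ_{j=0}^2 C(n, j) (q−1)^j.
  j = 0: C(8,0)·(3)^0 = 1·1 = 1.
  j = 1: C(8,1)·(3)^1 = 8·3 = 24.
  j = 2: C(8,2)·(3)^2 = 28·9 = 252.
  V_q(n, t) = 1 + 24 + 252 = 277.
Step 2: q^n = 4^8 = 65536.
Step 3: Hamming bound ⌊q^n / V_q(n,t)⌋ = ⌊65536/277⌋ = 236.
Step 4: Compare |C| = 315 to 236: violated.
The claimed |C| lies above the Hamming bound, so no 4-ary code of length 8 with d ≥ 5 can have 315 codewords.


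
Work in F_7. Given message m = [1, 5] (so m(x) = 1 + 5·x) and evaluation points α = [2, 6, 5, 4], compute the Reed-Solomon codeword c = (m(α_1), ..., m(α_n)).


c = [4, 3, 5, 0]

Message polynomial: m(x) = 1 + 5·x (mod 7).
For each evaluation point α_i, compute m(α_i) mod 7:
  α_1 = 2: Horner steps 5 → 4, so m(2) = 4.
  α_2 = 6: Horner steps 5 → 3, so m(6) = 3.
  α_3 = 5: Horner steps 5 → 5, so m(5) = 5.
  α_4 = 4: Horner steps 5 → 0, so m(4) = 0.
Codeword c = [4, 3, 5, 0] ∈ F_7^4.


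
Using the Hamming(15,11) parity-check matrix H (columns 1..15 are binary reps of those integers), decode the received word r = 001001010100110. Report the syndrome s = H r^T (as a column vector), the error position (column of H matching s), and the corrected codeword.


s = (0, 1, 0, 0)^T, error position = 4, corrected codeword c = 001101010100110

Compute s = H r^T mod 2 one row at a time:
  s_1 = 1 + 0 + 1 + 0 + 0 + 1 + 1 + 0 = 4 ≡ 0 (mod 2).
  s_2 = 0 + 0 + 1 + 0 + 0 + 1 + 1 + 0 = 3 ≡ 1 (mod 2).
  s_3 = 0 + 1 + 1 + 0 + 1 + 0 + 1 + 0 = 4 ≡ 0 (mod 2).
  s_4 = 0 + 1 + 0 + 0 + 0 + 0 + 1 + 0 = 2 ≡ 0 (mod 2).
s = (0, 1, 0, 0)^T — this equals column 4 of H (binary 0100), so error is at position 4.
Correct: flip bit 4 of r = 001001010100110 to get c = 001101010100110.


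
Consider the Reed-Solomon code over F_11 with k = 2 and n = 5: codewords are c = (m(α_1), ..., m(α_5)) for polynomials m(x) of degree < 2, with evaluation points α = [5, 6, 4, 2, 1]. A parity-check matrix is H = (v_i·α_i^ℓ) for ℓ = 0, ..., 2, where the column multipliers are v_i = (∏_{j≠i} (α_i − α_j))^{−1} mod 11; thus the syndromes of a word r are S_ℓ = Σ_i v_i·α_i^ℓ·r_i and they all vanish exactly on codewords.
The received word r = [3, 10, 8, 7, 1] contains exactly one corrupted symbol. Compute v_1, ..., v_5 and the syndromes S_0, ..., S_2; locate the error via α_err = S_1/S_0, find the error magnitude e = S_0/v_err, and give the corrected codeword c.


S = (8, 4, 2), error at position 2, error magnitude e = 1, c = [3, 9, 8, 7, 1].

Step 1: column multipliers v_i = (∏_{j≠i}(α_i − α_j))^{−1} mod 11.
  i = 1 (α = 5): (5−6)(5−4)(5−2)(5−1) = (−1)·1·3·4 = −12 ≡ 10, so v_1 = 10^{−1} = 10 (mod 11).
  i = 2 (α = 6): (6−5)(6−4)(6−2)(6−1) = 1·2·4·5 = 40 ≡ 7, so v_2 = 7^{−1} = 8 (mod 11).
  i = 3 (α = 4): (4−5)(4−6)(4−2)(4−1) = (−1)·(−2)·2·3 = 12 ≡ 1, so v_3 = 1^{−1} = 1 (mod 11).
  i = 4 (α = 2): (2−5)(2−6)(2−4)(2−1) = (−3)·(−4)·(−2)·1 = −24 ≡ 9, so v_4 = 9^{−1} = 5 (mod 11).
  i = 5 (α = 1): (1−5)(1−6)(1−4)(1−2) = (−4)·(−5)·(−3)·(−1) = 60 ≡ 5, so v_5 = 5^{−1} = 9 (mod 11).
  v = [10, 8, 1, 5, 9].
Step 2: syndromes of r = [3, 10, 8, 7, 1] (all sums mod 11).
  S_0 = Σ v_i r_i = 10·3 + 8·10 + 1·8 + 5·7 + 9·1 = 162 ≡ 8.
  S_1 = Σ v_i α_i r_i = 10·5·3 + 8·6·10 + 1·4·8 + 5·2·7 + 9·1·1 = 741 ≡ 4.
  α_i^2 mod 11 = [3, 3, 5, 4, 1].
  S_2 = Σ v_i α_i^2 r_i = 10·3·3 + 8·3·10 + 1·5·8 + 5·4·7 + 9·1·1 = 519 ≡ 2.
  S = (8, 4, 2) ≠ 0, so r is not a codeword (an error is present).
Step 3: locate the error. For a single error e at position i, S_ℓ = v_i·e·α_i^ℓ, so α_err = S_1/S_0.
  S_0^{−1} = 8^{−1} = 7 (mod 11), so α_err = 4·7 = 28 ≡ 6 = α_2. Error position i = 2.
  Consistency check: S_2/S_1 = 2·3 = 6 ≡ 6 = α_err ✓ (single-error assumption holds).
Step 4: error magnitude e = S_0/v_2 = S_0·∏_{j≠2}(α_2 − α_j) = 8·7 = 56 ≡ 1 (mod 11).
Step 5: correct position 2: c_2 = r_2 − e = 10 − 1 ≡ 9 (mod 11). Hence c = [3, 9, 8, 7, 1].
  Check: interpolating c through the α_i gives m(x) = 6 + 6·x (degree < 2) with m(α_i) = c_i for every i, so c is indeed a codeword.


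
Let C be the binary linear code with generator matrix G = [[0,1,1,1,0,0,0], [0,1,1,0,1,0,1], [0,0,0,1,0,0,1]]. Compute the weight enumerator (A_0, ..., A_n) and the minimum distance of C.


Weight distribution: A_0 = 1, A_1 = 1, A_2 = 1, A_3 = 3, A_4 = 2. Minimum distance d = 1.

Enumerate all 2^3 = 8 messages m ∈ F_2^3.
For each, compute codeword c = mG in F_2^7, then tally its weight.
  m = 000 → c = 0000000, weight = 0.
  m = 100 → c = 0111000, weight = 3.
  m = 010 → c = 0110101, weight = 4.
  m = 110 → c = 0001101, weight = 3.
  m = 001 → c = 0001001, weight = 2.
  m = 101 → c = 0110001, weight = 3.
  m = 011 → c = 0111100, weight = 4.
  m = 111 → c = 0000100, weight = 1.
Tally weights:
  weight 0: 1 codewords.
  weight 1: 1 codewords.
  weight 2: 1 codewords.
  weight 3: 3 codewords.
  weight 4: 2 codewords.
Minimum distance d = smallest w > 0 with A_w > 0 = 1.
Sanity: Σ A_w = 8 = 2^3 = 8 ✓.


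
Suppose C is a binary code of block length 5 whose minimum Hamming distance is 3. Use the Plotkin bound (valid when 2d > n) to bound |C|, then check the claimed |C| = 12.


Plotkin bound M ≤ 6; given |C| = 12 > bound (violated).

Check applicability: 2d = 6, n = 5.
2d − n = 1 > 0, so Plotkin applies.
Compute d/(2d−n) = 3/1 ≈ 3.0000.
⌊d/(2d−n)⌋ = 3.
Plotkin bound: M ≤ 2·3 = 6.
Given |C| = 12, check: VIOLATED.
This |C| is above the Plotkin bound, so no binary code with n = 5, d = 3 and 12 codewords exists.


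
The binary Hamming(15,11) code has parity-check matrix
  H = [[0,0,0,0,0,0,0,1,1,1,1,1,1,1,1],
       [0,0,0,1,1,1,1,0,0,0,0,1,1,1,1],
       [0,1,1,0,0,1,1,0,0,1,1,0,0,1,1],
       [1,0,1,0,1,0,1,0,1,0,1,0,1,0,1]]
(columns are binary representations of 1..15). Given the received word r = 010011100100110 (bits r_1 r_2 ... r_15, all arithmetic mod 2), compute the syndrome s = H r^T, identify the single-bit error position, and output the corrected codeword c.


s = (1, 1, 1, 1)^T, error position = 15, corrected codeword c = 010011100100111

Compute s = H r^T mod 2 one row at a time:
  s_1 = 0 + 0 + 1 + 0 + 0 + 1 + 1 + 0 = 3 ≡ 1 (mod 2).
  s_2 = 0 + 1 + 1 + 1 + 0 + 1 + 1 + 0 = 5 ≡ 1 (mod 2).
  s_3 = 1 + 0 + 1 + 1 + 1 + 0 + 1 + 0 = 5 ≡ 1 (mod 2).
  s_4 = 0 + 0 + 1 + 1 + 0 + 0 + 1 + 0 = 3 ≡ 1 (mod 2).
s = (1, 1, 1, 1)^T — this equals column 15 of H (binary 1111), so error is at position 15.
Correct: flip bit 15 of r = 010011100100110 to get c = 010011100100111.


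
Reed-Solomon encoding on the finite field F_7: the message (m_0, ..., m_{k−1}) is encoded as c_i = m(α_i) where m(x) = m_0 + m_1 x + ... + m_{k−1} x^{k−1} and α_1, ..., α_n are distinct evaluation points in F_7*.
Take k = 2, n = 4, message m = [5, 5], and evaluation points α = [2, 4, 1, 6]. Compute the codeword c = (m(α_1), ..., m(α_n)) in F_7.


c = [1, 4, 3, 0]

Message polynomial: m(x) = 5 + 5·x (mod 7).
For each evaluation point α_i, compute m(α_i) mod 7:
  α_1 = 2: Horner steps 5 → 1, so m(2) = 1.
  α_2 = 4: Horner steps 5 → 4, so m(4) = 4.
  α_3 = 1: Horner steps 5 → 3, so m(1) = 3.
  α_4 = 6: Horner steps 5 → 0, so m(6) = 0.
Codeword c = [1, 4, 3, 0] ∈ F_7^4.


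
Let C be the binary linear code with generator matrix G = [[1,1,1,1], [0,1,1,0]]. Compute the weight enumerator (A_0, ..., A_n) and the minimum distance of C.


Weight distribution: A_0 = 1, A_2 = 2, A_4 = 1. Minimum distance d = 2.

Enumerate all 2^2 = 4 messages m ∈ F_2^2.
For each, compute codeword c = mG in F_2^4, then tally its weight.
  m = 00 → c = 0000, weight = 0.
  m = 10 → c = 1111, weight = 4.
  m = 01 → c = 0110, weight = 2.
  m = 11 → c = 1001, weight = 2.
Tally weights:
  weight 0: 1 codewords.
  weight 2: 2 codewords.
  weight 4: 1 codewords.
Minimum distance d = smallest w > 0 with A_w > 0 = 2.
Sanity: Σ A_w = 4 = 2^2 = 4 ✓.


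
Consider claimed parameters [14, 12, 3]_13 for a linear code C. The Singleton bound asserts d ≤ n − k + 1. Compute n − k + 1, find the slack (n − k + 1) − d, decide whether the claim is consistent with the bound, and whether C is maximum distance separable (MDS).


Singleton RHS = n − k + 1 = 3, slack = 0, bound satisfied, MDS.

Singleton bound: d ≤ n − k + 1.
Here n = 14, k = 12, so n − k + 1 = 3.
Given d = 3, check d ≤ 3: YES.
Slack = (n − k + 1) − d = 0.
The code is MDS (slack = 0).
Description: the claimed parameters are [14, 12, 3]_13; such a code would be MDS (meets Singleton bound).


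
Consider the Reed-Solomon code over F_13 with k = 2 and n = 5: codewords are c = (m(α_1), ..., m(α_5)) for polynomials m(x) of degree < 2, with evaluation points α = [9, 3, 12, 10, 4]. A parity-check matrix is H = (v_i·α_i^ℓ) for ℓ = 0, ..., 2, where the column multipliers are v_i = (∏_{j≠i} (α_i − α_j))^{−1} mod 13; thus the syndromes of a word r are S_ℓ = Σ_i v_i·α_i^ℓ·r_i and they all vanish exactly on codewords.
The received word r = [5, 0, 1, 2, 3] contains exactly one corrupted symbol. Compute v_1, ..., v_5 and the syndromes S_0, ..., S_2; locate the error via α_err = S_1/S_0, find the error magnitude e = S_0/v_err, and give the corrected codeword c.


S = (1, 10, 9), error at position 4, error magnitude e = 7, c = [5, 0, 1, 8, 3].

Step 1: column multipliers v_i = (∏_{j≠i}(α_i − α_j))^{−1} mod 13.
  i = 1 (α = 9): (9−3)(9−12)(9−10)(9−4) = 6·(−3)·(−1)·5 = 90 ≡ 12, so v_1 = 12^{−1} = 12 (mod 13).
  i = 2 (α = 3): (3−9)(3−12)(3−10)(3−4) = (−6)·(−9)·(−7)·(−1) = 378 ≡ 1, so v_2 = 1^{−1} = 1 (mod 13).
  i = 3 (α = 12): (12−9)(12−3)(12−10)(12−4) = 3·9·2·8 = 432 ≡ 3, so v_3 = 3^{−1} = 9 (mod 13).
  i = 4 (α = 10): (10−9)(10−3)(10−12)(10−4) = 1·7·(−2)·6 = −84 ≡ 7, so v_4 = 7^{−1} = 2 (mod 13).
  i = 5 (α = 4): (4−9)(4−3)(4−12)(4−10) = (−5)·1·(−8)·(−6) = −240 ≡ 7, so v_5 = 7^{−1} = 2 (mod 13).
  v = [12, 1, 9, 2, 2].
Step 2: syndromes of r = [5, 0, 1, 2, 3] (all sums mod 13).
  S_0 = Σ v_i r_i = 12·5 + 1·0 + 9·1 + 2·2 + 2·3 = 79 ≡ 1.
  S_1 = Σ v_i α_i r_i = 12·9·5 + 1·3·0 + 9·12·1 + 2·10·2 + 2·4·3 = 712 ≡ 10.
  α_i^2 mod 13 = [3, 9, 1, 9, 3].
  S_2 = Σ v_i α_i^2 r_i = 12·3·5 + 1·9·0 + 9·1·1 + 2·9·2 + 2·3·3 = 243 ≡ 9.
  S = (1, 10, 9) ≠ 0, so r is not a codeword (an error is present).
Step 3: locate the error. For a single error e at position i, S_ℓ = v_i·e·α_i^ℓ, so α_err = S_1/S_0.
  S_0^{−1} = 1^{−1} = 1 (mod 13), so α_err = 10·1 = 10 ≡ 10 = α_4. Error position i = 4.
  Consistency check: S_2/S_1 = 9·4 = 36 ≡ 10 = α_err ✓ (single-error assumption holds).
Step 4: error magnitude e = S_0/v_4 = S_0·∏_{j≠4}(α_4 − α_j) = 1·7 = 7 ≡ 7 (mod 13).
Step 5: correct position 4: c_4 = r_4 − e = 2 − 7 ≡ 8 (mod 13). Hence c = [5, 0, 1, 8, 3].
  Check: interpolating c through the α_i gives m(x) = 4 + 3·x (degree < 2) with m(α_i) = c_i for every i, so c is indeed a codeword.


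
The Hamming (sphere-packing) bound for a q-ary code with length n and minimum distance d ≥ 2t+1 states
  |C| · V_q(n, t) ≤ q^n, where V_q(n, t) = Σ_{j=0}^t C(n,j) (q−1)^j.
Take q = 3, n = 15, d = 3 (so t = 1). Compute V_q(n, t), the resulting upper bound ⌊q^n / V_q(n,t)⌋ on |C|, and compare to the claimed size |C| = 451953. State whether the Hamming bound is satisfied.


V_q(n, t) = 31, q^n = 14348907, Hamming bound = 462867, |C| = 451953 ≤ bound (satisfied).

Step 1: Compute V_q(n, t) = Σ_{j=0}^1 C(n, j) (q−1)^j.
  j = 0: C(15,0)·(2)^0 = 1·1 = 1.
  j = 1: C(15,1)·(2)^1 = 15·2 = 30.
  V_q(n, t) = 1 + 30 = 31.
Step 2: q^n = 3^15 = 14348907.
Step 3: Hamming bound ⌊q^n / V_q(n,t)⌋ = ⌊14348907/31⌋ = 462867.
Step 4: Compare |C| = 451953 to 462867: satisfied.
The claimed |C| lies below the Hamming bound.


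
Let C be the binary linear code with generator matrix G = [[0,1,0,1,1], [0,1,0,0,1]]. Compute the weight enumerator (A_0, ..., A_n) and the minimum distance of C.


Weight distribution: A_0 = 1, A_1 = 1, A_2 = 1, A_3 = 1. Minimum distance d = 1.

Enumerate all 2^2 = 4 messages m ∈ F_2^2.
For each, compute codeword c = mG in F_2^5, then tally its weight.
  m = 00 → c = 00000, weight = 0.
  m = 10 → c = 01011, weight = 3.
  m = 01 → c = 01001, weight = 2.
  m = 11 → c = 00010, weight = 1.
Tally weights:
  weight 0: 1 codewords.
  weight 1: 1 codewords.
  weight 2: 1 codewords.
  weight 3: 1 codewords.
Minimum distance d = smallest w > 0 with A_w > 0 = 1.
Sanity: Σ A_w = 4 = 2^2 = 4 ✓.


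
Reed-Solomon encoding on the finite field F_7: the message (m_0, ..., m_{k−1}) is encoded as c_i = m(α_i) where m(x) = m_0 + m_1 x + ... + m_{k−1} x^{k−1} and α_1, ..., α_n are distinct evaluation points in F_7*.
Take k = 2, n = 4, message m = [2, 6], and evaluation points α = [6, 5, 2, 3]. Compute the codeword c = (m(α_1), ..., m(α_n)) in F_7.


c = [3, 4, 0, 6]

Message polynomial: m(x) = 2 + 6·x (mod 7).
For each evaluation point α_i, compute m(α_i) mod 7:
  α_1 = 6: Horner steps 6 → 3, so m(6) = 3.
  α_2 = 5: Horner steps 6 → 4, so m(5) = 4.
  α_3 = 2: Horner steps 6 → 0, so m(2) = 0.
  α_4 = 3: Horner steps 6 → 6, so m(3) = 6.
Codeword c = [3, 4, 0, 6] ∈ F_7^4.


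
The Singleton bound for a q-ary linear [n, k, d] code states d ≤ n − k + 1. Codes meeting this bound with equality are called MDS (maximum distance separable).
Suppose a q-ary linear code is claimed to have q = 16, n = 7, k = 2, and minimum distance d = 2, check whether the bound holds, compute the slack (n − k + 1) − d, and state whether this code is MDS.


Singleton RHS = n − k + 1 = 6, slack = 4, bound satisfied, not MDS.

Singleton bound: d ≤ n − k + 1.
Here n = 7, k = 2, so n − k + 1 = 6.
Given d = 2, check d ≤ 6: YES.
Slack = (n − k + 1) − d = 4.
The code is NOT MDS (slack = 4 > 0).
Description: the claimed parameters are [7, 2, 2]_16; such a code would be non-MDS.


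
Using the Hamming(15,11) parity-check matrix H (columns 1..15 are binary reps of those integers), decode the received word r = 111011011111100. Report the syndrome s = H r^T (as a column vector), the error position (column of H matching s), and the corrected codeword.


s = (0, 0, 1, 0)^T, error position = 2, corrected codeword c = 101011011111100

Compute s = H r^T mod 2 one row at a time:
  s_1 = 1 + 1 + 1 + 1 + 1 + 1 + 0 + 0 = 6 ≡ 0 (mod 2).
  s_2 = 0 + 1 + 1 + 0 + 1 + 1 + 0 + 0 = 4 ≡ 0 (mod 2).
  s_3 = 1 + 1 + 1 + 0 + 1 + 1 + 0 + 0 = 5 ≡ 1 (mod 2).
  s_4 = 1 + 1 + 1 + 0 + 1 + 1 + 1 + 0 = 6 ≡ 0 (mod 2).
s = (0, 0, 1, 0)^T — this equals column 2 of H (binary 0010), so error is at position 2.
Correct: flip bit 2 of r = 111011011111100 to get c = 101011011111100.


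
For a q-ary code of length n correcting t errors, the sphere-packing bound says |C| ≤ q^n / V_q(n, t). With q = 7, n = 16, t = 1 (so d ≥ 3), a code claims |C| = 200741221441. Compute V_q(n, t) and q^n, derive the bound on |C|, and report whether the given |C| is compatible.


V_q(n, t) = 97, q^n = 33232930569601, Hamming bound = 342607531645, |C| = 200741221441 ≤ bound (satisfied).

Step 1: Compute V_q(n, t) = Σ_{j=0}^1 C(n, j) (q−1)^j.
  j = 0: C(16,0)·(6)^0 = 1·1 = 1.
  j = 1: C(16,1)·(6)^1 = 16·6 = 96.
  V_q(n, t) = 1 + 96 = 97.
Step 2: q^n = 7^16 = 33232930569601.
Step 3: Hamming bound ⌊q^n / V_q(n,t)⌋ = ⌊33232930569601/97⌋ = 342607531645.
Step 4: Compare |C| = 200741221441 to 342607531645: satisfied.
The claimed |C| lies below the Hamming bound.


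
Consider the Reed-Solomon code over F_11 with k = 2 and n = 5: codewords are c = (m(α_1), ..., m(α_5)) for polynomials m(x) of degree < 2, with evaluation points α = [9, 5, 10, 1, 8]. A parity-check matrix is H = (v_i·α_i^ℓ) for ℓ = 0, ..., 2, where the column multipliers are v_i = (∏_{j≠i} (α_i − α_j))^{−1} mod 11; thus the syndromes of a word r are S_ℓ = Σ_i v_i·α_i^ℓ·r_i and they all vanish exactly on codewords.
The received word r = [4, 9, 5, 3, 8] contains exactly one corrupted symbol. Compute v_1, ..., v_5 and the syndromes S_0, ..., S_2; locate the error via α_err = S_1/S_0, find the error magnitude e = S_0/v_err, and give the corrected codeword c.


S = (8, 3, 8), error at position 3, error magnitude e = 5, c = [4, 9, 0, 3, 8].

Step 1: column multipliers v_i = (∏_{j≠i}(α_i − α_j))^{−1} mod 11.
  i = 1 (α = 9): (9−5)(9−10)(9−1)(9−8) = 4·(−1)·8·1 = −32 ≡ 1, so v_1 = 1^{−1} = 1 (mod 11).
  i = 2 (α = 5): (5−9)(5−10)(5−1)(5−8) = (−4)·(−5)·4·(−3) = −240 ≡ 2, so v_2 = 2^{−1} = 6 (mod 11).
  i = 3 (α = 10): (10−9)(10−5)(10−1)(10−8) = 1·5·9·2 = 90 ≡ 2, so v_3 = 2^{−1} = 6 (mod 11).
  i = 4 (α = 1): (1−9)(1−5)(1−10)(1−8) = (−8)·(−4)·(−9)·(−7) = 2016 ≡ 3, so v_4 = 3^{−1} = 4 (mod 11).
  i = 5 (α = 8): (8−9)(8−5)(8−10)(8−1) = (−1)·3·(−2)·7 = 42 ≡ 9, so v_5 = 9^{−1} = 5 (mod 11).
  v = [1, 6, 6, 4, 5].
Step 2: syndromes of r = [4, 9, 5, 3, 8] (all sums mod 11).
  S_0 = Σ v_i r_i = 1·4 + 6·9 + 6·5 + 4·3 + 5·8 = 140 ≡ 8.
  S_1 = Σ v_i α_i r_i = 1·9·4 + 6·5·9 + 6·10·5 + 4·1·3 + 5·8·8 = 938 ≡ 3.
  α_i^2 mod 11 = [4, 3, 1, 1, 9].
  S_2 = Σ v_i α_i^2 r_i = 1·4·4 + 6·3·9 + 6·1·5 + 4·1·3 + 5·9·8 = 580 ≡ 8.
  S = (8, 3, 8) ≠ 0, so r is not a codeword (an error is present).
Step 3: locate the error. For a single error e at position i, S_ℓ = v_i·e·α_i^ℓ, so α_err = S_1/S_0.
  S_0^{−1} = 8^{−1} = 7 (mod 11), so α_err = 3·7 = 21 ≡ 10 = α_3. Error position i = 3.
  Consistency check: S_2/S_1 = 8·4 = 32 ≡ 10 = α_err ✓ (single-error assumption holds).
Step 4: error magnitude e = S_0/v_3 = S_0·∏_{j≠3}(α_3 − α_j) = 8·2 = 16 ≡ 5 (mod 11).
Step 5: correct position 3: c_3 = r_3 − e = 5 − 5 ≡ 0 (mod 11). Hence c = [4, 9, 0, 3, 8].
  Check: interpolating c through the α_i gives m(x) = 7 + 7·x (degree < 2) with m(α_i) = c_i for every i, so c is indeed a codeword.


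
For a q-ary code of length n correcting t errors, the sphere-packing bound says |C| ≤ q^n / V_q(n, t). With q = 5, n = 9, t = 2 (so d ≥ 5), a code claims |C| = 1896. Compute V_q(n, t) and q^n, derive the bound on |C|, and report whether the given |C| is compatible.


V_q(n, t) = 613, q^n = 1953125, Hamming bound = 3186, |C| = 1896 ≤ bound (satisfied).

Step 1: Compute V_q(n, t) = Σ_{j=0}^2 C(n, j) (q−1)^j.
  j = 0: C(9,0)·(4)^0 = 1·1 = 1.
  j = 1: C(9,1)·(4)^1 = 9·4 = 36.
  j = 2: C(9,2)·(4)^2 = 36·16 = 576.
  V_q(n, t) = 1 + 36 + 576 = 613.
Step 2: q^n = 5^9 = 1953125.
Step 3: Hamming bound ⌊q^n / V_q(n,t)⌋ = ⌊1953125/613⌋ = 3186.
Step 4: Compare |C| = 1896 to 3186: satisfied.
The claimed |C| lies below the Hamming bound.


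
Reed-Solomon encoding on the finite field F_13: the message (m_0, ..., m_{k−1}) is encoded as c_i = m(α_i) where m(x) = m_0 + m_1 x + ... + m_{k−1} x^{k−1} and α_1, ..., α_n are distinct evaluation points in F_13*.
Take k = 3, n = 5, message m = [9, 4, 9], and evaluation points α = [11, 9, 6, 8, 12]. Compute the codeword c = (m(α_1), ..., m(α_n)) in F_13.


c = [11, 7, 6, 6, 1]

Message polynomial: m(x) = 9 + 4·x + 9·x^2 (mod 13).
For each evaluation point α_i, compute m(α_i) mod 13:
  α_1 = 11: Horner steps 9 → 12 → 11, so m(11) = 11.
  α_2 = 9: Horner steps 9 → 7 → 7, so m(9) = 7.
  α_3 = 6: Horner steps 9 → 6 → 6, so m(6) = 6.
  α_4 = 8: Horner steps 9 → 11 → 6, so m(8) = 6.
  α_5 = 12: Horner steps 9 → 8 → 1, so m(12) = 1.
Codeword c = [11, 7, 6, 6, 1] ∈ F_13^5.


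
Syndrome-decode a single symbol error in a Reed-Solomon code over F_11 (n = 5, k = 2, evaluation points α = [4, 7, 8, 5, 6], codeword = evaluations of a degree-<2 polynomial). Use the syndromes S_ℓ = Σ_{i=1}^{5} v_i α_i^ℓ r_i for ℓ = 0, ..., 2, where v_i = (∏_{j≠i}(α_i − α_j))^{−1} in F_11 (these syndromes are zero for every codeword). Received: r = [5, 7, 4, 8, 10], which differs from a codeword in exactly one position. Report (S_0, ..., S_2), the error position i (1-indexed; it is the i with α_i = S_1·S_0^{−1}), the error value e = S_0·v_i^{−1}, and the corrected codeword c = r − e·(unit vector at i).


S = (10, 6, 8), error at position 4, error magnitude e = 6, c = [5, 7, 4, 2, 10].

Step 1: column multipliers v_i = (∏_{j≠i}(α_i − α_j))^{−1} mod 11.
  i = 1 (α = 4): (4−7)(4−8)(4−5)(4−6) = (−3)·(−4)·(−1)·(−2) = 24 ≡ 2, so v_1 = 2^{−1} = 6 (mod 11).
  i = 2 (α = 7): (7−4)(7−8)(7−5)(7−6) = 3·(−1)·2·1 = −6 ≡ 5, so v_2 = 5^{−1} = 9 (mod 11).
  i = 3 (α = 8): (8−4)(8−7)(8−5)(8−6) = 4·1·3·2 = 24 ≡ 2, so v_3 = 2^{−1} = 6 (mod 11).
  i = 4 (α = 5): (5−4)(5−7)(5−8)(5−6) = 1·(−2)·(−3)·(−1) = −6 ≡ 5, so v_4 = 5^{−1} = 9 (mod 11).
  i = 5 (α = 6): (6−4)(6−7)(6−8)(6−5) = 2·(−1)·(−2)·1 = 4 ≡ 4, so v_5 = 4^{−1} = 3 (mod 11).
  v = [6, 9, 6, 9, 3].
Step 2: syndromes of r = [5, 7, 4, 8, 10] (all sums mod 11).
  S_0 = Σ v_i r_i = 6·5 + 9·7 + 6·4 + 9·8 + 3·10 = 219 ≡ 10.
  S_1 = Σ v_i α_i r_i = 6·4·5 + 9·7·7 + 6·8·4 + 9·5·8 + 3·6·10 = 1293 ≡ 6.
  α_i^2 mod 11 = [5, 5, 9, 3, 3].
  S_2 = Σ v_i α_i^2 r_i = 6·5·5 + 9·5·7 + 6·9·4 + 9·3·8 + 3·3·10 = 987 ≡ 8.
  S = (10, 6, 8) ≠ 0, so r is not a codeword (an error is present).
Step 3: locate the error. For a single error e at position i, S_ℓ = v_i·e·α_i^ℓ, so α_err = S_1/S_0.
  S_0^{−1} = 10^{−1} = 10 (mod 11), so α_err = 6·10 = 60 ≡ 5 = α_4. Error position i = 4.
  Consistency check: S_2/S_1 = 8·2 = 16 ≡ 5 = α_err ✓ (single-error assumption holds).
Step 4: error magnitude e = S_0/v_4 = S_0·∏_{j≠4}(α_4 − α_j) = 10·5 = 50 ≡ 6 (mod 11).
Step 5: correct position 4: c_4 = r_4 − e = 8 − 6 ≡ 2 (mod 11). Hence c = [5, 7, 4, 2, 10].
  Check: interpolating c through the α_i gives m(x) = 6 + 8·x (degree < 2) with m(α_i) = c_i for every i, so c is indeed a codeword.


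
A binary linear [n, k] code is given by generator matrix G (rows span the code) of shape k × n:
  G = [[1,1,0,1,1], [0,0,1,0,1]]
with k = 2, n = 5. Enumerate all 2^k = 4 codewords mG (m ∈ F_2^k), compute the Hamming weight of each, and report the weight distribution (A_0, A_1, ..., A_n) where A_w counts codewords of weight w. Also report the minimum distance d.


Weight distribution: A_0 = 1, A_2 = 1, A_4 = 2. Minimum distance d = 2.

Enumerate all 2^2 = 4 messages m ∈ F_2^2.
For each, compute codeword c = mG in F_2^5, then tally its weight.
  m = 00 → c = 00000, weight = 0.
  m = 10 → c = 11011, weight = 4.
  m = 01 → c = 00101, weight = 2.
  m = 11 → c = 11110, weight = 4.
Tally weights:
  weight 0: 1 codewords.
  weight 2: 1 codewords.
  weight 4: 2 codewords.
Minimum distance d = smallest w > 0 with A_w > 0 = 2.
Sanity: Σ A_w = 4 = 2^2 = 4 ✓.
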